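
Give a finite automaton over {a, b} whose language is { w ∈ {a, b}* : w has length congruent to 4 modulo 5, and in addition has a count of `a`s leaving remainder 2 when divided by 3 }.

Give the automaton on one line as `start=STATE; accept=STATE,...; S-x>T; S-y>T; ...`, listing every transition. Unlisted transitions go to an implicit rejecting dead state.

Run two small machines in parallel and take their product. One (5 states) tracks the input length modulo 5; the other (3 states) tracks the count of `a`s modulo 3. Each combined state is a pair, one component from each; accept when both components accept.
15 states suffice.
          a    b  
>  S0     S1   S2 
   S1     S3   S4 
   S2     S4   S5 
   S3     S6   S7 
   S4     S7   S8 
   S5     S8   S6 
   S6     S9  S10 
   S7    S10  S11 
   S8    S11   S9 
   S9    S12  S13 
   S10   S13   S0 
 * S11    S0  S12 
   S12    S2  S14 
   S13   S14   S1 
   S14    S5   S3 
(> = start, * = accepting)

start=S0; accept=S11; S0-a>S1; S0-b>S2; S1-a>S3; S1-b>S4; S2-a>S4; S2-b>S5; S3-a>S6; S3-b>S7; S4-a>S7; S4-b>S8; S5-a>S8; S5-b>S6; S6-a>S9; S6-b>S10; S7-a>S10; S7-b>S11; S8-a>S11; S8-b>S9; S9-a>S12; S9-b>S13; S10-a>S13; S10-b>S0; S11-a>S0; S11-b>S12; S12-a>S2; S12-b>S14; S13-a>S14; S13-b>S1; S14-a>S5; S14-b>S3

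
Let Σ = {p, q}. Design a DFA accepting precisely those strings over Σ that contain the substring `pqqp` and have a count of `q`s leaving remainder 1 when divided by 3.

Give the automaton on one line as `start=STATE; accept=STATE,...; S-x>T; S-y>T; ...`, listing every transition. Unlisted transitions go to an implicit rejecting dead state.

Run two small machines in parallel and take their product. One (5 states) tracks whether and how much of `pqqp` has been seen; the other (3 states) tracks the count of `q`s modulo 3. Each combined state is a pair, one component from each; accept when both components accept.
15 states suffice.
       p  q 
>  A   B  C 
   B   B  D 
   C   E  F 
   D   E  G 
   E   E  H 
   F   I  A 
   G   J  A 
   H   I  K 
   I   I  L 
   J   J  M 
   K   M  C 
   L   B  N 
   M   M  O 
   N   O  F 
 * O   O  J 
(> = start, * = accepting)

start=A; accept=O; A-p>B; A-q>C; B-p>B; B-q>D; C-p>E; C-q>F; D-p>E; D-q>G; E-p>E; E-q>H; F-p>I; F-q>A; G-p>J; G-q>A; H-p>I; H-q>K; I-p>I; I-q>L; J-p>J; J-q>M; K-p>M; K-q>C; L-p>B; L-q>N; M-p>M; M-q>O; N-p>O; N-q>F; O-p>O; O-q>J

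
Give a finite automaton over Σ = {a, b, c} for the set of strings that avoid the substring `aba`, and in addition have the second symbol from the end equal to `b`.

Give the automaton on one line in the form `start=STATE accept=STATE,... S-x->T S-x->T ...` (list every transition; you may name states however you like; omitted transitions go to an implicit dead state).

Handle the two conditions separately and then intersect. The first has 4 states tracking partial matches of the forbidden pattern `aba`; the second has 13 states tracking the last 2 symbols read. A product state is a pair (one from each), accepting exactly when both do. Minimizing collapses redundant product states.
With 8 states:
        a   b   c  
>  S0   S1  S2  S0 
   S1   S1  S3  S0 
   S2   S4  S5  S6 
   S3   S7  S5  S6 
 * S4   S1  S3  S0 
 * S5   S4  S5  S6 
 * S6   S1  S2  S0 
   S7   S7  S7  S7 
(> = start, * = accepting)

start=S0 accept=S4,S5,S6 S0-a->S1 S0-b->S2 S0-c->S0 S1-a->S1 S1-b->S3 S1-c->S0 S2-a->S4 S2-b->S5 S2-c->S6 S3-a->S7 S3-b->S5 S3-c->S6 S4-a->S1 S4-b->S3 S4-c->S0 S5-a->S4 S5-b->S5 S5-c->S6 S6-a->S1 S6-b->S2 S6-c->S0 S7-a->S7 S7-b->S7 S7-c->S7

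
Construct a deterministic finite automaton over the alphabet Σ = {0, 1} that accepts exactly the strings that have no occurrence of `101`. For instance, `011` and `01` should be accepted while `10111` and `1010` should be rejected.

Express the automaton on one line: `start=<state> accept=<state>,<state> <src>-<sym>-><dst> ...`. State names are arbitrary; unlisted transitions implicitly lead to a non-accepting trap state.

start=q0 accept=q0,q1,q2 q0-0->q0 q0-1->q1 q1-0->q2 q1-1->q1 q2-0->q0 q2-1->q3 q3-0->q3 q3-1->q3

Track partial matches of the forbidden pattern `101`. State q3 is a dead state reached once `101` has occurred; every other state accepts. q0 means no part of `101` is currently matched.
        0   1  
>* q0   q0  q1 
 * q1   q2  q1 
 * q2   q0  q3 
   q3   q3  q3 
(> = start, * = accepting)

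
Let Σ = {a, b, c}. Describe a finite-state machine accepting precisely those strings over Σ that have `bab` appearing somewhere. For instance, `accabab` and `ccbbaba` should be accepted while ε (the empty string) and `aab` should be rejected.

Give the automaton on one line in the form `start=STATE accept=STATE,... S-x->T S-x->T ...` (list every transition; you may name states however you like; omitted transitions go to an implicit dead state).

Track how much of `bab` has been matched so far: state S0 is no progress, S3 is the absorbing accept state reached once `bab` has occurred. Intermediate states record partial matches; on a mismatch, fall back to the longest reusable overlap.
4 states suffice.
        a   b   c  
>  S0   S0  S1  S0 
   S1   S2  S1  S0 
   S2   S0  S3  S0 
 * S3   S3  S3  S3 
(> = start, * = accepting)

start=S0 accept=S3 S0-a->S0 S0-b->S1 S0-c->S0 S1-a->S2 S1-b->S1 S1-c->S0 S2-a->S0 S2-b->S3 S2-c->S0 S3-a->S3 S3-b->S3 S3-c->S3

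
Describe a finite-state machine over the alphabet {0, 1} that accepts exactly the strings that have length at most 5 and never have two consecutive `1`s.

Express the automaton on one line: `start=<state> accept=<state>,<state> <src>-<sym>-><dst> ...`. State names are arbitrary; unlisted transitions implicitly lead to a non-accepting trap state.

start=s0 accept=s0,s1,s2,s3,s4,s6,s7,s9,s10,s12,s13 s0-0->s1 s0-1->s2 s1-0->s3 s1-1->s4 s2-0->s3 s2-1->s5 s3-0->s6 s3-1->s7 s4-0->s6 s4-1->s8 s5-0->s8 s5-1->s8 s6-0->s9 s6-1->s10 s7-0->s9 s7-1->s11 s8-0->s11 s8-1->s11 s9-0->s12 s9-1->s13 s10-0->s12 s10-1->s14 s11-0->s14 s11-1->s14 s12-0->s15 s12-1->s16 s13-0->s15 s13-1->s17 s14-0->s17 s14-1->s17 s15-0->s15 s15-1->s16 s16-0->s15 s16-1->s17 s17-0->s17 s17-1->s17

Build one automaton per condition and run them in lockstep. The first has 7 states tracking the input length, saturating at 6; the second has 3 states tracking partial matches of the forbidden pattern `11`. A product state is a pair (one from each), accepting exactly when both do.
An 18-state machine:
          0    1  
>* s0     s1   s2 
 * s1     s3   s4 
 * s2     s3   s5 
 * s3     s6   s7 
 * s4     s6   s8 
   s5     s8   s8 
 * s6     s9  s10 
 * s7     s9  s11 
   s8    s11  s11 
 * s9    s12  s13 
 * s10   s12  s14 
   s11   s14  s14 
 * s12   s15  s16 
 * s13   s15  s17 
   s14   s17  s17 
   s15   s15  s16 
   s16   s15  s17 
   s17   s17  s17 
(> = start, * = accepting)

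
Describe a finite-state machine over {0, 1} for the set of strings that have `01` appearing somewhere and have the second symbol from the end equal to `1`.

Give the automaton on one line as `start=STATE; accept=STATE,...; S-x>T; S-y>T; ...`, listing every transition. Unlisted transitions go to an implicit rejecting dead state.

Handle the two conditions separately and then intersect. The first has 3 states tracking whether and how much of `01` has been seen; the second has 7 states tracking the last 2 symbols read. A product state is a pair (one from each), accepting exactly when both do.
10 states suffice.
       0  1 
>  A   B  C 
   B   D  E 
   C   F  G 
   D   D  E 
   E   H  I 
   F   D  E 
   G   F  G 
 * H   J  E 
 * I   H  I 
   J   J  E 
(> = start, * = accepting)

start=A; accept=H,I; A-0>B; A-1>C; B-0>D; B-1>E; C-0>F; C-1>G; D-0>D; D-1>E; E-0>H; E-1>I; F-0>D; F-1>E; G-0>F; G-1>G; H-0>J; H-1>E; I-0>H; I-1>I; J-0>J; J-1>E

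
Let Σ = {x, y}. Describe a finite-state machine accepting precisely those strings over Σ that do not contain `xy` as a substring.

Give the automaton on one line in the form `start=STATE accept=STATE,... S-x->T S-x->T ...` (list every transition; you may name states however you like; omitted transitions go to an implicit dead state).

Track partial matches of the forbidden pattern `xy`. State C is a dead state reached once `xy` has occurred; every other state accepts. A means no part of `xy` is currently matched.
3 states suffice.
       x  y 
>* A   B  A 
 * B   B  C 
   C   C  C 
(> = start, * = accepting)

start=A accept=A,B A-x->B A-y->A B-x->B B-y->C C-x->C C-y->C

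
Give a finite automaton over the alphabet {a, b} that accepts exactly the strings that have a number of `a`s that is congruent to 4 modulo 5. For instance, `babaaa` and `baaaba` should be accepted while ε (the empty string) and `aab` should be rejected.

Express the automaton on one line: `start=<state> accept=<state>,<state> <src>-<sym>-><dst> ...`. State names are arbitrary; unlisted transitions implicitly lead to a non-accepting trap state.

start=S0 accept=S4 S0-a->S1 S0-b->S0 S1-a->S2 S1-b->S1 S2-a->S3 S2-b->S2 S3-a->S4 S3-b->S3 S4-a->S0 S4-b->S4

Keep the running count of `a`s modulo 5: each `a` advances along the cycle S0 → S1 → S2 → S3 → S4 → S0 while other symbols loop. Accept at S4.
A 5-state machine:
        a   b  
>  S0   S1  S0 
   S1   S2  S1 
   S2   S3  S2 
   S3   S4  S3 
 * S4   S0  S4 
(> = start, * = accepting)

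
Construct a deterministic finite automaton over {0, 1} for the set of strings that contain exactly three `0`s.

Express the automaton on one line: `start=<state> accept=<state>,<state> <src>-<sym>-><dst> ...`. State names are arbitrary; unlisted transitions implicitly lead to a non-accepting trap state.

start=q0 accept=q3 q0-0->q1 q0-1->q0 q1-0->q2 q1-1->q1 q2-0->q3 q2-1->q2 q3-0->q4 q3-1->q3 q4-0->q4 q4-1->q4

Only the number of `0`s matters, and only up to 4. Make a chain q0 → q1 → q2 → q3 → q4 advanced by each `0` (with q4 absorbing); every other symbol self-loops. The accepting set is {q3}.
A 5-state machine:
        0   1  
>  q0   q1  q0 
   q1   q2  q1 
   q2   q3  q2 
 * q3   q4  q3 
   q4   q4  q4 
(> = start, * = accepting)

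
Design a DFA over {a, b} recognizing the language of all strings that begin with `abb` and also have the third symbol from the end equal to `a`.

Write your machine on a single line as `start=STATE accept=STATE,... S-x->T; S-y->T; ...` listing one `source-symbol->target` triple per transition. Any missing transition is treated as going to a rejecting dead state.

Run two small machines in parallel and take their product. One (5 states) tracks whether the input so far still matches the prefix `abb`; the other (15 states) tracks the last 3 symbols read. Each combined state is a pair, one component from each; accept when both components accept.
23 states suffice.
          a    b  
>  S0     S1   S2 
   S1     S3   S4 
   S2     S5   S6 
   S3     S7   S8 
   S4     S9  S10 
   S5    S11  S12 
   S6    S13  S14 
   S7     S7   S8 
   S8     S9  S15 
   S9    S11  S12 
 * S10   S16  S17 
   S11    S7   S8 
   S12    S9  S15 
   S13   S11  S12 
   S14   S13  S14 
   S15   S13  S14 
   S16   S18  S19 
   S17   S16  S17 
   S18   S20  S21 
   S19   S22  S10 
 * S20   S20  S21 
 * S21   S22  S10 
 * S22   S18  S19 
(> = start, * = accepting)

start=S0; accept=S10,S20,S21,S22; S0-a->S1; S0-b->S2; S1-a->S3; S1-b->S4; S2-a->S5; S2-b->S6; S3-a->S7; S3-b->S8; S4-a->S9; S4-b->S10; S5-a->S11; S5-b->S12; S6-a->S13; S6-b->S14; S7-a->S7; S7-b->S8; S8-a->S9; S8-b->S15; S9-a->S11; S9-b->S12; S10-a->S16; S10-b->S17; S11-a->S7; S11-b->S8; S12-a->S9; S12-b->S15; S13-a->S11; S13-b->S12; S14-a->S13; S14-b->S14; S15-a->S13; S15-b->S14; S16-a->S18; S16-b->S19; S17-a->S16; S17-b->S17; S18-a->S20; S18-b->S21; S19-a->S22; S19-b->S10; S20-a->S20; S20-b->S21; S21-a->S22; S21-b->S10; S22-a->S18; S22-b->S19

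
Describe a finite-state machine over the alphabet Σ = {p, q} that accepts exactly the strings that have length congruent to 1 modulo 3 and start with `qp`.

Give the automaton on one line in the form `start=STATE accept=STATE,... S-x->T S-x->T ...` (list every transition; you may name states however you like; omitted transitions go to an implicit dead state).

start=s0 accept=s7 s0-p->s1 s0-q->s2 s1-p->s3 s1-q->s3 s2-p->s4 s2-q->s3 s3-p->s5 s3-q->s5 s4-p->s6 s4-q->s6 s5-p->s1 s5-q->s1 s6-p->s7 s6-q->s7 s7-p->s4 s7-q->s4

Handle the two conditions separately and then intersect. The first has 3 states tracking the input length modulo 3; the second has 4 states tracking whether the input so far still matches the prefix `qp`. A product state is a pair (one from each), accepting exactly when both do.
An 8-state machine:
        p   q  
>  s0   s1  s2 
   s1   s3  s3 
   s2   s4  s3 
   s3   s5  s5 
   s4   s6  s6 
   s5   s1  s1 
   s6   s7  s7 
 * s7   s4  s4 
(> = start, * = accepting)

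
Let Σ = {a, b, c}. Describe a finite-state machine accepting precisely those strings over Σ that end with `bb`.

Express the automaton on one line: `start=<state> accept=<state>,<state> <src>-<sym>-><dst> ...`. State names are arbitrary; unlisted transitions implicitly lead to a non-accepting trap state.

start=q0 accept=q2 q0-a->q0 q0-b->q1 q0-c->q0 q1-a->q0 q1-b->q2 q1-c->q0 q2-a->q0 q2-b->q2 q2-c->q0

Remember how much of `bb` the current input suffix matches. State q0 means no match yet; q1 means the last symbol is `b`; q2 means the last 2 symbols are `bb`. Only q2 accepts. On a mismatch, fall back to the longest proper suffix that is still a prefix of `bb`.
        a   b   c  
>  q0   q0  q1  q0 
   q1   q0  q2  q0 
 * q2   q0  q2  q0 
(> = start, * = accepting)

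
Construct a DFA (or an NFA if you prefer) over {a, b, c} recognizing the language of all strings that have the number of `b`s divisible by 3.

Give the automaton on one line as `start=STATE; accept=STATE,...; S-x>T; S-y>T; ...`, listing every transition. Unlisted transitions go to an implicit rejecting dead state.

Keep the running count of `b`s modulo 3: each `b` advances along the cycle s0 → s1 → s2 → s0 while other symbols loop. Accept at s0.
        a   b   c  
>* s0   s0  s1  s0 
   s1   s1  s2  s1 
   s2   s2  s0  s2 
(> = start, * = accepting)

start=s0; accept=s0; s0-a>s0; s0-b>s1; s0-c>s0; s1-a>s1; s1-b>s2; s1-c>s1; s2-a>s2; s2-b>s0; s2-c>s2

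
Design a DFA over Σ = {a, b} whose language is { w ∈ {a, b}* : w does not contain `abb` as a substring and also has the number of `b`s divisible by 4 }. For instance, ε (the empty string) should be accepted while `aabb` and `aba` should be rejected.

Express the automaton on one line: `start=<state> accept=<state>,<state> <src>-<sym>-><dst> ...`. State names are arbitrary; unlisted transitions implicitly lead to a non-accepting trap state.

Handle the two conditions separately and then intersect. The first has 4 states tracking partial matches of the forbidden pattern `abb`; the second has 4 states tracking the count of `b`s modulo 4. A product state is a pair (one from each), accepting exactly when both do. Equivalent product states are then merged.
A 13-state machine:
          a    b  
>* S0     S1   S2 
 * S1     S1   S3 
   S2     S4   S5 
   S3     S4   S6 
   S4     S4   S7 
   S5     S8   S9 
   S6     S6   S6 
   S7     S8   S6 
   S8     S8  S10 
   S9    S11   S0 
   S10   S11   S6 
   S11   S11  S12 
 * S12    S1   S6 
(> = start, * = accepting)

start=S0 accept=S0,S1,S12 S0-a->S1 S0-b->S2 S1-a->S1 S1-b->S3 S2-a->S4 S2-b->S5 S3-a->S4 S3-b->S6 S4-a->S4 S4-b->S7 S5-a->S8 S5-b->S9 S6-a->S6 S6-b->S6 S7-a->S8 S7-b->S6 S8-a->S8 S8-b->S10 S9-a->S11 S9-b->S0 S10-a->S11 S10-b->S6 S11-a->S11 S11-b->S12 S12-a->S1 S12-b->S6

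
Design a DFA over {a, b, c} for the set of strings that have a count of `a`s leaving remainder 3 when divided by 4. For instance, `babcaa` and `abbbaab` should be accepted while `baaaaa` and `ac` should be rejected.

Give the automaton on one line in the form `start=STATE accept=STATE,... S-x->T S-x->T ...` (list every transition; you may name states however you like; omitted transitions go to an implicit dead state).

Keep the running count of `a`s modulo 4: each `a` advances along the cycle q0 → q1 → q2 → q3 → q0 while other symbols loop. Accept at q3.
        a   b   c  
>  q0   q1  q0  q0 
   q1   q2  q1  q1 
   q2   q3  q2  q2 
 * q3   q0  q3  q3 
(> = start, * = accepting)

start=q0 accept=q3 q0-a->q1 q0-b->q0 q0-c->q0 q1-a->q2 q1-b->q1 q1-c->q1 q2-a->q3 q2-b->q2 q2-c->q2 q3-a->q0 q3-b->q3 q3-c->q3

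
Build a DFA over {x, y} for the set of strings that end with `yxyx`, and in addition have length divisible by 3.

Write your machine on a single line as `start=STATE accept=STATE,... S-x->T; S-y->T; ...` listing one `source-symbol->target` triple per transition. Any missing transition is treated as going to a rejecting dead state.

start=S0; accept=S14; S0-x->S1; S0-y->S2; S1-x->S3; S1-y->S4; S2-x->S5; S2-y->S4; S3-x->S0; S3-y->S6; S4-x->S7; S4-y->S6; S5-x->S0; S5-y->S8; S6-x->S9; S6-y->S2; S7-x->S1; S7-y->S10; S8-x->S11; S8-y->S2; S9-x->S3; S9-y->S12; S10-x->S13; S10-y->S4; S11-x->S3; S11-y->S12; S12-x->S14; S12-y->S6; S13-x->S0; S13-y->S8; S14-x->S1; S14-y->S10

Run two small machines in parallel and take their product. One (5 states) tracks how much of the suffix `yxyx` has currently been matched; the other (3 states) tracks the input length modulo 3. Each combined state is a pair, one component from each; accept when both components accept.
With 15 states:
          x    y  
>  S0     S1   S2 
   S1     S3   S4 
   S2     S5   S4 
   S3     S0   S6 
   S4     S7   S6 
   S5     S0   S8 
   S6     S9   S2 
   S7     S1  S10 
   S8    S11   S2 
   S9     S3  S12 
   S10   S13   S4 
   S11    S3  S12 
   S12   S14   S6 
   S13    S0   S8 
 * S14    S1  S10 
(> = start, * = accepting)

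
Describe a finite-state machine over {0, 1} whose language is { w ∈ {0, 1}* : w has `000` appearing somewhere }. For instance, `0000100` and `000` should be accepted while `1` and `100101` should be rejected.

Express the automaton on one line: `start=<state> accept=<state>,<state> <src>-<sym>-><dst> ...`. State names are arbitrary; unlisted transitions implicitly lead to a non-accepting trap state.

Track how much of `000` has been matched so far: state q0 is no progress, q3 is the absorbing accept state reached once `000` has occurred. Intermediate states record partial matches; on a mismatch, fall back to the longest reusable overlap.
        0   1  
>  q0   q1  q0 
   q1   q2  q0 
   q2   q3  q0 
 * q3   q3  q3 
(> = start, * = accepting)

start=q0 accept=q3 q0-0->q1 q0-1->q0 q1-0->q2 q1-1->q0 q2-0->q3 q2-1->q0 q3-0->q3 q3-1->q3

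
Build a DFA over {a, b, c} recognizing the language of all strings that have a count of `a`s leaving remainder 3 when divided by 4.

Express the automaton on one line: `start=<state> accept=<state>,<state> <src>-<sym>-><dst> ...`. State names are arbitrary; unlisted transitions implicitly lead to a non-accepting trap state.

start=s0 accept=s3 s0-a->s1 s0-b->s0 s0-c->s0 s1-a->s2 s1-b->s1 s1-c->s1 s2-a->s3 s2-b->s2 s2-c->s2 s3-a->s0 s3-b->s3 s3-c->s3

The only thing that matters is how many `a`s have appeared, reduced mod 4. Use one state per residue: s0 for 0, …, s3 for 3. Reading `a` moves to the next residue; anything else stays put. s3 is accepting.
A 4-state machine:
        a   b   c  
>  s0   s1  s0  s0 
   s1   s2  s1  s1 
   s2   s3  s2  s2 
 * s3   s0  s3  s3 
(> = start, * = accepting)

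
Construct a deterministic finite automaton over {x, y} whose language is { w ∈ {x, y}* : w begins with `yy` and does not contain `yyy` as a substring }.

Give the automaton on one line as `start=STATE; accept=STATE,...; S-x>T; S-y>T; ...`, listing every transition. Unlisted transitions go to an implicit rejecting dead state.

Run two small machines in parallel and take their product. The first has 4 states tracking whether the input so far still matches the prefix `yy`; the second has 4 states tracking partial matches of the forbidden pattern `yyy`. A product state is a pair (one from each), accepting exactly when both do. After merging equivalent states the machine shrinks.
        x   y  
>  S0   S1  S2 
   S1   S1  S1 
   S2   S1  S3 
 * S3   S4  S1 
 * S4   S4  S5 
 * S5   S4  S3 
(> = start, * = accepting)

start=S0; accept=S3,S4,S5; S0-x>S1; S0-y>S2; S1-x>S1; S1-y>S1; S2-x>S1; S2-y>S3; S3-x>S4; S3-y>S1; S4-x>S4; S4-y>S5; S5-x>S4; S5-y>S3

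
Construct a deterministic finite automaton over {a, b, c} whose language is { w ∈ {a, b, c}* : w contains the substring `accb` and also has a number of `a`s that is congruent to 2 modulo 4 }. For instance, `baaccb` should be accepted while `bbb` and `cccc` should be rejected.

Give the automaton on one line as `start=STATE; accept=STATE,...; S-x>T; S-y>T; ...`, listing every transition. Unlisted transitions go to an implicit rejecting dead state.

Build one automaton per condition and run them in lockstep. One (5 states) tracks whether and how much of `accb` has been seen; the other (4 states) tracks the count of `a`s modulo 4. Each combined state is a pair, one component from each; accept when both components accept.
A 20-state machine:
          a    b    c  
>  s0     s1   s0   s0 
   s1     s2   s3   s4 
   s2     s5   s6   s7 
   s3     s2   s3   s3 
   s4     s2   s3   s8 
   s5     s9  s10  s11 
   s6     s5   s6   s6 
   s7     s5   s6  s12 
   s8     s2  s13   s3 
   s9     s1   s0  s14 
   s10    s9  s10  s10 
   s11    s9  s10  s15 
   s12    s5  s16   s6 
   s13   s16  s13  s13 
   s14    s1   s0  s17 
   s15    s9  s18  s10 
 * s16   s18  s16  s16 
   s17    s1  s19   s0 
   s18   s19  s18  s18 
   s19   s13  s19  s19 
(> = start, * = accepting)

start=s0; accept=s16; s0-a>s1; s0-b>s0; s0-c>s0; s1-a>s2; s1-b>s3; s1-c>s4; s2-a>s5; s2-b>s6; s2-c>s7; s3-a>s2; s3-b>s3; s3-c>s3; s4-a>s2; s4-b>s3; s4-c>s8; s5-a>s9; s5-b>s10; s5-c>s11; s6-a>s5; s6-b>s6; s6-c>s6; s7-a>s5; s7-b>s6; s7-c>s12; s8-a>s2; s8-b>s13; s8-c>s3; s9-a>s1; s9-b>s0; s9-c>s14; s10-a>s9; s10-b>s10; s10-c>s10; s11-a>s9; s11-b>s10; s11-c>s15; s12-a>s5; s12-b>s16; s12-c>s6; s13-a>s16; s13-b>s13; s13-c>s13; s14-a>s1; s14-b>s0; s14-c>s17; s15-a>s9; s15-b>s18; s15-c>s10; s16-a>s18; s16-b>s16; s16-c>s16; s17-a>s1; s17-b>s19; s17-c>s0; s18-a>s19; s18-b>s18; s18-c>s18; s19-a>s13; s19-b>s19; s19-c>s19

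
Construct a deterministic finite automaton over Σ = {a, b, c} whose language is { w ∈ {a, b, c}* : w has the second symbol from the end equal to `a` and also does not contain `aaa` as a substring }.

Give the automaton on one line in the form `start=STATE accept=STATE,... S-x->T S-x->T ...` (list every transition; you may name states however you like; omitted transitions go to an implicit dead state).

start=q0 accept=q2,q3 q0-a->q1 q0-b->q0 q0-c->q0 q1-a->q2 q1-b->q3 q1-c->q3 q2-a->q4 q2-b->q3 q2-c->q3 q3-a->q1 q3-b->q0 q3-c->q0 q4-a->q4 q4-b->q4 q4-c->q4

Build one automaton per condition and run them in lockstep. One (13 states) tracks the last 2 symbols read; the other (4 states) tracks partial matches of the forbidden pattern `aaa`. Each combined state is a pair, one component from each; accept when both components accept. Equivalent product states are then merged.
A 5-state machine:
        a   b   c  
>  q0   q1  q0  q0 
   q1   q2  q3  q3 
 * q2   q4  q3  q3 
 * q3   q1  q0  q0 
   q4   q4  q4  q4 
(> = start, * = accepting)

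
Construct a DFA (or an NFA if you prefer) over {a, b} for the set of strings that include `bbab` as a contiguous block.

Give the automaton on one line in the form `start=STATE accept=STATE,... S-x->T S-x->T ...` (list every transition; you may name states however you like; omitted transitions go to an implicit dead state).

Track how much of `bbab` has been matched so far: state S0 is no progress, S4 is the absorbing accept state reached once `bbab` has occurred. Intermediate states record partial matches; on a mismatch, fall back to the longest reusable overlap.
5 states suffice.
        a   b  
>  S0   S0  S1 
   S1   S0  S2 
   S2   S3  S2 
   S3   S0  S4 
 * S4   S4  S4 
(> = start, * = accepting)

start=S0 accept=S4 S0-a->S0 S0-b->S1 S1-a->S0 S1-b->S2 S2-a->S3 S2-b->S2 S3-a->S0 S3-b->S4 S4-a->S4 S4-b->S4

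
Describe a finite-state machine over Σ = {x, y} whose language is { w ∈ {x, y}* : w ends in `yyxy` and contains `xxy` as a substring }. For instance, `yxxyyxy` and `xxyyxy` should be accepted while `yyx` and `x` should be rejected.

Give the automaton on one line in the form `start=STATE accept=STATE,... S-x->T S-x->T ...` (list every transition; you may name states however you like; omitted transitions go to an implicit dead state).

Run two small machines in parallel and take their product. The first has 5 states tracking how much of the suffix `yyxy` has currently been matched; the second has 4 states tracking whether and how much of `xxy` has been seen. A product state is a pair (one from each), accepting exactly when both do.
With 12 states:
          x    y  
>  q0     q1   q2 
   q1     q3   q2 
   q2     q1   q4 
   q3     q3   q5 
   q4     q6   q4 
   q5     q7   q8 
   q6     q3   q9 
   q7     q7   q5 
   q8    q10   q8 
   q9     q1   q4 
   q10    q7  q11 
 * q11    q7   q8 
(> = start, * = accepting)

start=q0 accept=q11 q0-x->q1 q0-y->q2 q1-x->q3 q1-y->q2 q2-x->q1 q2-y->q4 q3-x->q3 q3-y->q5 q4-x->q6 q4-y->q4 q5-x->q7 q5-y->q8 q6-x->q3 q6-y->q9 q7-x->q7 q7-y->q5 q8-x->q10 q8-y->q8 q9-x->q1 q9-y->q4 q10-x->q7 q10-y->q11 q11-x->q7 q11-y->q8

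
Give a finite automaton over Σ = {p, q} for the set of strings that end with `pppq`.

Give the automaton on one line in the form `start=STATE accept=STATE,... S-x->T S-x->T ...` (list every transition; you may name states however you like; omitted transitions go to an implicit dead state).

start=A accept=E A-p->B A-q->A B-p->C B-q->A C-p->D C-q->A D-p->D D-q->E E-p->B E-q->A

Remember how much of `pppq` the current input suffix matches. State A means no match yet; B means the last symbol is `p`; C means the last 2 symbols are `pp`; D means the last 3 symbols are `ppp`; E means the last 4 symbols are `pppq`. Only E accepts. On a mismatch, fall back to the longest proper suffix that is still a prefix of `pppq`.
5 states suffice.
       p  q 
>  A   B  A 
   B   C  A 
   C   D  A 
   D   D  E 
 * E   B  A 
(> = start, * = accepting)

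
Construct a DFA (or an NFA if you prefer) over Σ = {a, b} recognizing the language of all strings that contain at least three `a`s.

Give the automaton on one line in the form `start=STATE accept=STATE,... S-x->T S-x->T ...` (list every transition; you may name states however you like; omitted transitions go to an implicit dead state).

start=S0 accept=S3,S4 S0-a->S1 S0-b->S0 S1-a->S2 S1-b->S1 S2-a->S3 S2-b->S2 S3-a->S4 S3-b->S3 S4-a->S4 S4-b->S4

Count `a`s, saturating at 4: states S0 through S3 mean 0 through 3 `a`s seen; S4 means more than 3. Each `a` increments (capped at S4); other symbols loop. Accept from {S3, S4}.
5 states suffice.
        a   b  
>  S0   S1  S0 
   S1   S2  S1 
   S2   S3  S2 
 * S3   S4  S3 
 * S4   S4  S4 
(> = start, * = accepting)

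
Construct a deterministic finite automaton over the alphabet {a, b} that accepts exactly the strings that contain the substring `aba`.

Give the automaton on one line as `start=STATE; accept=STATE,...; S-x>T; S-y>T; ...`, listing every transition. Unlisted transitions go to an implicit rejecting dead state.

start=q0; accept=q3; q0-a>q1; q0-b>q0; q1-a>q1; q1-b>q2; q2-a>q3; q2-b>q0; q3-a>q3; q3-b>q3

Track how much of `aba` has been matched so far: state q0 is no progress, q3 is the absorbing accept state reached once `aba` has occurred. Intermediate states record partial matches; on a mismatch, fall back to the longest reusable overlap.
With 4 states:
        a   b  
>  q0   q1  q0 
   q1   q1  q2 
   q2   q3  q0 
 * q3   q3  q3 
(> = start, * = accepting)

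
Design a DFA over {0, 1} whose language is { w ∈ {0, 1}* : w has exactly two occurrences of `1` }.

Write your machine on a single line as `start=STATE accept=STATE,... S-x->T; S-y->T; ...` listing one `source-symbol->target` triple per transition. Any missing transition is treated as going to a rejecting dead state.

Count `1`s, saturating at 3: states A through C mean 0 through 2 `1`s seen; D means more than 2. Each `1` increments (capped at D); other symbols loop. Accept from {C}.
A 4-state machine:
       0  1 
>  A   A  B 
   B   B  C 
 * C   C  D 
   D   D  D 
(> = start, * = accepting)

start=A; accept=C; A-0->A; A-1->B; B-0->B; B-1->C; C-0->C; C-1->D; D-0->D; D-1->D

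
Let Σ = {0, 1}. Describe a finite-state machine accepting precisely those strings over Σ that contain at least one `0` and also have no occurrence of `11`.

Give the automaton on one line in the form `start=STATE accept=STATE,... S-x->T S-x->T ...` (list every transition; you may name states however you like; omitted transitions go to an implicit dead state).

Build one automaton per condition and run them in lockstep. The first has 3 states tracking the count of `0`s, saturating at 2; the second has 3 states tracking partial matches of the forbidden pattern `11`. A product state is a pair (one from each), accepting exactly when both do.
A 9-state machine:
        0   1  
>  q0   q1  q2 
 * q1   q3  q4 
   q2   q1  q5 
 * q3   q3  q6 
 * q4   q3  q7 
   q5   q7  q5 
 * q6   q3  q8 
   q7   q8  q7 
   q8   q8  q8 
(> = start, * = accepting)

start=q0 accept=q1,q3,q4,q6 q0-0->q1 q0-1->q2 q1-0->q3 q1-1->q4 q2-0->q1 q2-1->q5 q3-0->q3 q3-1->q6 q4-0->q3 q4-1->q7 q5-0->q7 q5-1->q5 q6-0->q3 q6-1->q8 q7-0->q8 q7-1->q7 q8-0->q8 q8-1->q8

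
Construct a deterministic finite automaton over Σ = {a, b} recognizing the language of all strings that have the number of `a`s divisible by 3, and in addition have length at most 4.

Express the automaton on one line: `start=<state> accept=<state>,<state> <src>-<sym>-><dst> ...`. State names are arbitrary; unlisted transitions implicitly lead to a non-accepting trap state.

Run two small machines in parallel and take their product. The first has 3 states tracking the count of `a`s modulo 3; the second has 6 states tracking the input length, saturating at 5. A product state is a pair (one from each), accepting exactly when both do. Minimizing collapses redundant product states.
10 states suffice.
        a   b  
>* q0   q1  q2 
   q1   q3  q4 
 * q2   q4  q5 
   q3   q6  q7 
   q4   q7  q8 
 * q5   q8  q6 
 * q6   q8  q9 
   q7   q9  q8 
   q8   q8  q8 
 * q9   q8  q8 
(> = start, * = accepting)

start=q0 accept=q0,q2,q5,q6,q9 q0-a->q1 q0-b->q2 q1-a->q3 q1-b->q4 q2-a->q4 q2-b->q5 q3-a->q6 q3-b->q7 q4-a->q7 q4-b->q8 q5-a->q8 q5-b->q6 q6-a->q8 q6-b->q9 q7-a->q9 q7-b->q8 q8-a->q8 q8-b->q8 q9-a->q8 q9-b->q8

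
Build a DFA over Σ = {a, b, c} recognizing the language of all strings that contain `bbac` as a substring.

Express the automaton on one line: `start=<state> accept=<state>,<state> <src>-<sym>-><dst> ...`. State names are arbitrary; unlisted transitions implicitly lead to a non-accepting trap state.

start=q0 accept=q4 q0-a->q0 q0-b->q1 q0-c->q0 q1-a->q0 q1-b->q2 q1-c->q0 q2-a->q3 q2-b->q2 q2-c->q0 q3-a->q0 q3-b->q1 q3-c->q4 q4-a->q4 q4-b->q4 q4-c->q4

Track how much of `bbac` has been matched so far: state q0 is no progress, q4 is the absorbing accept state reached once `bbac` has occurred. Intermediate states record partial matches; on a mismatch, fall back to the longest reusable overlap.
With 5 states:
        a   b   c  
>  q0   q0  q1  q0 
   q1   q0  q2  q0 
   q2   q3  q2  q0 
   q3   q0  q1  q4 
 * q4   q4  q4  q4 
(> = start, * = accepting)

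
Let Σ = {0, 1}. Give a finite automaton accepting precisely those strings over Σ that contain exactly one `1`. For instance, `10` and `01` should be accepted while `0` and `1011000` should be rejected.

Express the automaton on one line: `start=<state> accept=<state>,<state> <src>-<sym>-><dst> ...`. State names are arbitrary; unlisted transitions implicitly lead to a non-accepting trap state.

start=S0 accept=S1 S0-0->S0 S0-1->S1 S1-0->S1 S1-1->S2 S2-0->S2 S2-1->S2

Count `1`s, saturating at 2: state S0 means no `1` yet, S1 means one `1` seen, S2 means more than one. Each `1` increments (capped at S2); other symbols loop. Accept from {S1}.
        0   1  
>  S0   S0  S1 
 * S1   S1  S2 
   S2   S2  S2 
(> = start, * = accepting)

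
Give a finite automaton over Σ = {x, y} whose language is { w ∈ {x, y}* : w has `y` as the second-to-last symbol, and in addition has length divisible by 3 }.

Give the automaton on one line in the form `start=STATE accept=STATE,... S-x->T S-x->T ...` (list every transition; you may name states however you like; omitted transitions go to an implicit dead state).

Run two small machines in parallel and take their product. The first has 7 states tracking the last 2 symbols read; the second has 3 states tracking the input length modulo 3. A product state is a pair (one from each), accepting exactly when both do.
With 15 states:
          x    y  
>  q0     q1   q2 
   q1     q3   q4 
   q2     q5   q6 
   q3     q7   q8 
   q4     q9  q10 
   q5     q7   q8 
   q6     q9  q10 
   q7    q11  q12 
   q8    q13  q14 
 * q9    q11  q12 
 * q10   q13  q14 
   q11    q3   q4 
   q12    q5   q6 
   q13    q3   q4 
   q14    q5   q6 
(> = start, * = accepting)

start=q0 accept=q9,q10 q0-x->q1 q0-y->q2 q1-x->q3 q1-y->q4 q2-x->q5 q2-y->q6 q3-x->q7 q3-y->q8 q4-x->q9 q4-y->q10 q5-x->q7 q5-y->q8 q6-x->q9 q6-y->q10 q7-x->q11 q7-y->q12 q8-x->q13 q8-y->q14 q9-x->q11 q9-y->q12 q10-x->q13 q10-y->q14 q11-x->q3 q11-y->q4 q12-x->q5 q12-y->q6 q13-x->q3 q13-y->q4 q14-x->q5 q14-y->q6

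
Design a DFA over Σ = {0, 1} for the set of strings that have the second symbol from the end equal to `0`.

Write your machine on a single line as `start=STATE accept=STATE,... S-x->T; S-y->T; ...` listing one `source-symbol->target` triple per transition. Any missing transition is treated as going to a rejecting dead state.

start=q0; accept=q3,q4; q0-0->q1; q0-1->q2; q1-0->q3; q1-1->q4; q2-0->q5; q2-1->q6; q3-0->q3; q3-1->q4; q4-0->q5; q4-1->q6; q5-0->q3; q5-1->q4; q6-0->q5; q6-1->q6

A DFA must remember the last 2 symbols (since which symbol is second-to-last isn't known until the input ends). Use one state per possible window of the last ≤2 symbols; accept from those whose window starts with `0`.
        0   1  
>  q0   q1  q2 
   q1   q3  q4 
   q2   q5  q6 
 * q3   q3  q4 
 * q4   q5  q6 
   q5   q3  q4 
   q6   q5  q6 
(> = start, * = accepting)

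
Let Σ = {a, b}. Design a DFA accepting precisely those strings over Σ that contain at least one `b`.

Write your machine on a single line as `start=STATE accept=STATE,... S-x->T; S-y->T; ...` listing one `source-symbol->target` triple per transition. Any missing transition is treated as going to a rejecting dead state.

Only the number of `b`s matters, and only up to 2. Make a chain q0 → q1 → q2 advanced by each `b` (with q2 absorbing); every other symbol self-loops. The accepting set is {q1, q2}.
3 states suffice.
        a   b  
>  q0   q0  q1 
 * q1   q1  q2 
 * q2   q2  q2 
(> = start, * = accepting)

start=q0; accept=q1,q2; q0-a->q0; q0-b->q1; q1-a->q1; q1-b->q2; q2-a->q2; q2-b->q2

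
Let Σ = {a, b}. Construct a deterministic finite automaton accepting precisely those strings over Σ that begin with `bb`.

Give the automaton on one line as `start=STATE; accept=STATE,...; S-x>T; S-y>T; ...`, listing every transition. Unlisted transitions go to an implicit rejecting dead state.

Walk along `bb` while the input agrees: from S0 take `b` to S1, and so on. Any deviation drops to the rejecting sink S3. Once S2 is reached the prefix is confirmed and every continuation is accepted.
A 4-state machine:
        a   b  
>  S0   S3  S1 
   S1   S3  S2 
 * S2   S2  S2 
   S3   S3  S3 
(> = start, * = accepting)

start=S0; accept=S2; S0-a>S3; S0-b>S1; S1-a>S3; S1-b>S2; S2-a>S2; S2-b>S2; S3-a>S3; S3-b>S3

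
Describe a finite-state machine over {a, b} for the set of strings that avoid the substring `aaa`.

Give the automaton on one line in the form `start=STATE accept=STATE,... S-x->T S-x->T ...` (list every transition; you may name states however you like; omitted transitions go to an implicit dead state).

This is the complement of 'contains `aaa`'. Use the same substring-matching states — q0 through q3 holding how much of `aaa` has just been matched — but flip the accepting set: everything except the trap q3 accepts.
4 states suffice.
        a   b  
>* q0   q1  q0 
 * q1   q2  q0 
 * q2   q3  q0 
   q3   q3  q3 
(> = start, * = accepting)

start=q0 accept=q0,q1,q2 q0-a->q1 q0-b->q0 q1-a->q2 q1-b->q0 q2-a->q3 q2-b->q0 q3-a->q3 q3-b->q3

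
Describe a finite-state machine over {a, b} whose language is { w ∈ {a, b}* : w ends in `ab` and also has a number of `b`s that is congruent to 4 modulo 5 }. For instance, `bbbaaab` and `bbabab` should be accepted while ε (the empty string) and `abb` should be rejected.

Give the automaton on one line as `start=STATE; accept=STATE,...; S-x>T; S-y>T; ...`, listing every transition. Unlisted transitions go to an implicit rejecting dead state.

Run two small machines in parallel and take their product. One (3 states) tracks how much of the suffix `ab` has currently been matched; the other (5 states) tracks the count of `b`s modulo 5. Each combined state is a pair, one component from each; accept when both components accept. Equivalent product states are then merged.
A 7-state machine:
        a   b  
>  S0   S0  S1 
   S1   S1  S2 
   S2   S2  S3 
   S3   S4  S5 
   S4   S4  S6 
   S5   S5  S0 
 * S6   S5  S0 
(> = start, * = accepting)

start=S0; accept=S6; S0-a>S0; S0-b>S1; S1-a>S1; S1-b>S2; S2-a>S2; S2-b>S3; S3-a>S4; S3-b>S5; S4-a>S4; S4-b>S6; S5-a>S5; S5-b>S0; S6-a>S5; S6-b>S0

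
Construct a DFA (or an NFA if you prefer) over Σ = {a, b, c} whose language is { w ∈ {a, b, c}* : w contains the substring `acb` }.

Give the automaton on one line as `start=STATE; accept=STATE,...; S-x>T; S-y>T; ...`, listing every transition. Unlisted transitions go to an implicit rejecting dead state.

start=S0; accept=S3; S0-a>S1; S0-b>S0; S0-c>S0; S1-a>S1; S1-b>S0; S1-c>S2; S2-a>S1; S2-b>S3; S2-c>S0; S3-a>S3; S3-b>S3; S3-c>S3

Track how much of `acb` has been matched so far: state S0 is no progress, S3 is the absorbing accept state reached once `acb` has occurred. Intermediate states record partial matches; on a mismatch, fall back to the longest reusable overlap.
4 states suffice.
        a   b   c  
>  S0   S1  S0  S0 
   S1   S1  S0  S2 
   S2   S1  S3  S0 
 * S3   S3  S3  S3 
(> = start, * = accepting)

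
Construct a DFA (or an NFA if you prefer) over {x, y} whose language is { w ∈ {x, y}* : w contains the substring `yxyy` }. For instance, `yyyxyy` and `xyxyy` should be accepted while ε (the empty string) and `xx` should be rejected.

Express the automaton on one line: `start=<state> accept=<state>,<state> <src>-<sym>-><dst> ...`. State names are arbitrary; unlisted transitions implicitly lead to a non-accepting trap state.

start=s0 accept=s4 s0-x->s0 s0-y->s1 s1-x->s2 s1-y->s1 s2-x->s0 s2-y->s3 s3-x->s2 s3-y->s4 s4-x->s4 s4-y->s4

Track how much of `yxyy` has been matched so far: state s0 is no progress, s4 is the absorbing accept state reached once `yxyy` has occurred. Intermediate states record partial matches; on a mismatch, fall back to the longest reusable overlap.
5 states suffice.
        x   y  
>  s0   s0  s1 
   s1   s2  s1 
   s2   s0  s3 
   s3   s2  s4 
 * s4   s4  s4 
(> = start, * = accepting)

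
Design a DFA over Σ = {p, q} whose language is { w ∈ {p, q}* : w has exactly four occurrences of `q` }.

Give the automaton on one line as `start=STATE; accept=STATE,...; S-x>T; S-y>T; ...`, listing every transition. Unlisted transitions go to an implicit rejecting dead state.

start=A; accept=E; A-p>A; A-q>B; B-p>B; B-q>C; C-p>C; C-q>D; D-p>D; D-q>E; E-p>E; E-q>F; F-p>F; F-q>F

Count `q`s, saturating at 5: states A through E mean 0 through 4 `q`s seen; F means more than 4. Each `q` increments (capped at F); other symbols loop. Accept from {E}.
       p  q 
>  A   A  B 
   B   B  C 
   C   C  D 
   D   D  E 
 * E   E  F 
   F   F  F 
(> = start, * = accepting)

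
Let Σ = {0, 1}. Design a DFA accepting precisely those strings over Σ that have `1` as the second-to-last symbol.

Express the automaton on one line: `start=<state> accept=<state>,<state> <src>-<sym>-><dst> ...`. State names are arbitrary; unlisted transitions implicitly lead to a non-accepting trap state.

A DFA must remember the last 2 symbols (since which symbol is second-to-last isn't known until the input ends). Use one state per possible window of the last ≤2 symbols; accept from those whose window starts with `1`.
        0   1  
>  s0   s1  s2 
   s1   s3  s4 
   s2   s5  s6 
   s3   s3  s4 
   s4   s5  s6 
 * s5   s3  s4 
 * s6   s5  s6 
(> = start, * = accepting)

start=s0 accept=s5,s6 s0-0->s1 s0-1->s2 s1-0->s3 s1-1->s4 s2-0->s5 s2-1->s6 s3-0->s3 s3-1->s4 s4-0->s5 s4-1->s6 s5-0->s3 s5-1->s4 s6-0->s5 s6-1->s6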